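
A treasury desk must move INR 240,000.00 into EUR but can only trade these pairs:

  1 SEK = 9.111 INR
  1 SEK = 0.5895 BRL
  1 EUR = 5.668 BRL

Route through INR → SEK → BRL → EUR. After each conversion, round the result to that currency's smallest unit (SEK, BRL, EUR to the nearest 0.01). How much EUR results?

INR 240,000.00 ÷ 9.111 = SEK 26,341.78
SEK 26,341.78 × 0.5895 = BRL 15,528.48
BRL 15,528.48 ÷ 5.668 = EUR 2,739.68

EUR 2,739.68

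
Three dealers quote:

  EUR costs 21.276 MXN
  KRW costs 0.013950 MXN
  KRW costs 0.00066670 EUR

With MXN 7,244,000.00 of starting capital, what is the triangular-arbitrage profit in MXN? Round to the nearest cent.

Profitable loop is MXN → KRW → EUR → MXN:
MXN 7,244,000.00 ÷ 0.013950 = KRW 519,283,154
KRW 519,283,154 × 0.00066670 = EUR 346,206.08
EUR 346,206.08 × 21.276 = MXN 7,365,880.53
Profit = MXN 7,365,880.53 − MXN 7,244,000.00

Profit: MXN 121,880.53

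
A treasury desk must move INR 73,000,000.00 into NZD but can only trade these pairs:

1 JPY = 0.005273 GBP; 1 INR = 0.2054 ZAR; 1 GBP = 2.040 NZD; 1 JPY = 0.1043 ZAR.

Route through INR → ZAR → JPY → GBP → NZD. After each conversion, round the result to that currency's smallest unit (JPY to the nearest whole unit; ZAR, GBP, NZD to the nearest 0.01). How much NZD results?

NZD 1,546,418.12

INR 73,000,000.00 × 0.2054 = ZAR 14,994,200.00
ZAR 14,994,200.00 ÷ 0.1043 = JPY 143,760,307
JPY 143,760,307 × 0.005273 = GBP 758,048.10
GBP 758,048.10 × 2.040 = NZD 1,546,418.12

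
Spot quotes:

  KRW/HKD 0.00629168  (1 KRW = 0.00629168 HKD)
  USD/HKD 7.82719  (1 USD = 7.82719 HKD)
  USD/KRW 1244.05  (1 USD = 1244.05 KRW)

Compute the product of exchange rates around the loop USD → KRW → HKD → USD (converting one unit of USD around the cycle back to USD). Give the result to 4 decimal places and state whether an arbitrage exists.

1.0000 (no arbitrage)

Around USD → KRW → HKD → USD: 1 × 1244.05 × 0.00629168 ÷ 7.82719 = 0.999997
Product ≈ 1 (deviation 0.000%, within rounding noise).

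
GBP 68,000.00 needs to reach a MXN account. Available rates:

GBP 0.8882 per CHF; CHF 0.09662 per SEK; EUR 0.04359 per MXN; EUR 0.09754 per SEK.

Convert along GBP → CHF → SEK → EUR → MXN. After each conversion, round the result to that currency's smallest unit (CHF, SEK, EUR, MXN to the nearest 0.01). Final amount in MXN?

MXN 1,773,074.56

GBP 68,000.00 ÷ 0.8882 = CHF 76,559.33
CHF 76,559.33 ÷ 0.09662 = SEK 792,375.60
SEK 792,375.60 × 0.09754 = EUR 77,288.32
EUR 77,288.32 ÷ 0.04359 = MXN 1,773,074.56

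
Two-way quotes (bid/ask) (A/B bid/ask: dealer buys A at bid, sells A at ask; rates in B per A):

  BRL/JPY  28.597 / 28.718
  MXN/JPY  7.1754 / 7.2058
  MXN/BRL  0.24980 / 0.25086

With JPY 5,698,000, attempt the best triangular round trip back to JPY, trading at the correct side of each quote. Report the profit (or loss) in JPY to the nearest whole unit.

Net result: JPY -22,777 (no profitable arbitrage after spreads)

Best loop JPY → BRL → MXN → JPY:
JPY 5,698,000 ÷ 28.718 (buy BRL at ask) = BRL 198,412.15
BRL 198,412.15 ÷ 0.25086 (buy MXN at ask) = MXN 790,927.79
MXN 790,927.79 × 7.1754 (sell MXN at bid) = JPY 5,675,223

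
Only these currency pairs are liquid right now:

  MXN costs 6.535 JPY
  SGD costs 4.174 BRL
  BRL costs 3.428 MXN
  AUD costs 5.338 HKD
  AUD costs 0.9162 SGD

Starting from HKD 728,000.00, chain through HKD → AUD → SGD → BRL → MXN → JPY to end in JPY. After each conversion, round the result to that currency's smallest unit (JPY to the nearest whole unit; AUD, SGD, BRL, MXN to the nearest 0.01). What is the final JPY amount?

JPY 11,683,742

HKD 728,000.00 ÷ 5.338 = AUD 136,380.67
AUD 136,380.67 × 0.9162 = SGD 124,951.97
SGD 124,951.97 × 4.174 = BRL 521,549.52
BRL 521,549.52 × 3.428 = MXN 1,787,871.75
MXN 1,787,871.75 × 6.535 = JPY 11,683,742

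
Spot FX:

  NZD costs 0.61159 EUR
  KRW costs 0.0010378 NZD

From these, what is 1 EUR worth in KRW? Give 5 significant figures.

EUR/KRW = 1575.5

1 EUR ÷ 0.61159 = 1.63508 NZD
1.63508 NZD ÷ 0.0010378 = 1575.53 KRW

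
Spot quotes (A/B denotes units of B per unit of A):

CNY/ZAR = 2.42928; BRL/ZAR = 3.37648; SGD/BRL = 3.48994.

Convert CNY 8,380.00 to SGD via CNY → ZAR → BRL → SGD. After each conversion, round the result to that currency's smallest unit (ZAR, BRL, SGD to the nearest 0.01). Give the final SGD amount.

SGD 1,727.59

CNY 8,380.00 × 2.42928 = ZAR 20,357.37
ZAR 20,357.37 ÷ 3.37648 = BRL 6,029.17
BRL 6,029.17 ÷ 3.48994 = SGD 1,727.59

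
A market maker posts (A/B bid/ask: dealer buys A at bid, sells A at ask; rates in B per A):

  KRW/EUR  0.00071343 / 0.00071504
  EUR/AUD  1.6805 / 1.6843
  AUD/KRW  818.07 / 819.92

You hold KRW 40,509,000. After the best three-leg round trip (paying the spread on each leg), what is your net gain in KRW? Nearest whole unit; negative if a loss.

Net profit: KRW 514,268

Best loop KRW → AUD → EUR → KRW:
KRW 40,509,000 ÷ 819.92 (buy AUD at ask) = AUD 49,406.04
AUD 49,406.04 ÷ 1.6843 (buy EUR at ask) = EUR 29,333.28
EUR 29,333.28 ÷ 0.00071504 (buy KRW at ask) = KRW 41,023,268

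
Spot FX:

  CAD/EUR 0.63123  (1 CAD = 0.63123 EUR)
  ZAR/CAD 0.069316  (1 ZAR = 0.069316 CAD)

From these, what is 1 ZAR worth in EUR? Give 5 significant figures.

ZAR/EUR = 0.043754

1 ZAR × 0.069316 = 0.069316 CAD
0.069316 CAD × 0.63123 = 0.0437543 EUR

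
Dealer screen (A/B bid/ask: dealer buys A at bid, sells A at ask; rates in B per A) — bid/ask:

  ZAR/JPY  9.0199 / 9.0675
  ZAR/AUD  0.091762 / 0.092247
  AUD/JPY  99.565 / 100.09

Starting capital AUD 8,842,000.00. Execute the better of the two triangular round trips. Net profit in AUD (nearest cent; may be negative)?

Net profit: AUD 67,072.95

Best loop AUD → JPY → ZAR → AUD:
AUD 8,842,000.00 × 99.565 (sell AUD at bid) = JPY 880,353,730
JPY 880,353,730 ÷ 9.0675 (buy ZAR at ask) = ZAR 97,088,914.25
ZAR 97,088,914.25 × 0.091762 (sell ZAR at bid) = AUD 8,909,072.95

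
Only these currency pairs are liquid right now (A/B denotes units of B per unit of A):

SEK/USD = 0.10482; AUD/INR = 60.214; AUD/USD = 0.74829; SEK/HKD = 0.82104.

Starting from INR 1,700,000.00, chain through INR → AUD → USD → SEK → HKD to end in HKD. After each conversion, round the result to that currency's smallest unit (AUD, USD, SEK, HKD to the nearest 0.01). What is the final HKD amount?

INR 1,700,000.00 ÷ 60.214 = AUD 28,232.64
AUD 28,232.64 × 0.74829 = USD 21,126.20
USD 21,126.20 ÷ 0.10482 = SEK 201,547.41
SEK 201,547.41 × 0.82104 = HKD 165,478.49

HKD 165,478.49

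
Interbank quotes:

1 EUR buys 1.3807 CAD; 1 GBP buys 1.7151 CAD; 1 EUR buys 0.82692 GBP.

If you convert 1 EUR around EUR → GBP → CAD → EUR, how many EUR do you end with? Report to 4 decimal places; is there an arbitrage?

Around EUR → GBP → CAD → EUR: 1 × 0.82692 × 1.7151 ÷ 1.3807 = 1.027197
Product > 1; profitable direction is EUR → GBP → CAD → EUR.

1.0272 (arbitrage exists)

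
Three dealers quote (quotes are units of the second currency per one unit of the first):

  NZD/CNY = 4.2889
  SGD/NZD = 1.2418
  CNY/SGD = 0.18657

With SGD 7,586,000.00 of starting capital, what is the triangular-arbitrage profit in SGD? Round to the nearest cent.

Profit: SGD 48,374.34

Profitable loop is SGD → CNY → NZD → SGD:
SGD 7,586,000.00 ÷ 0.18657 = CNY 40,660,341.96
CNY 40,660,341.96 ÷ 4.2889 = NZD 9,480,366.05
NZD 9,480,366.05 ÷ 1.2418 = SGD 7,634,374.34
Profit = SGD 7,634,374.34 − SGD 7,586,000.00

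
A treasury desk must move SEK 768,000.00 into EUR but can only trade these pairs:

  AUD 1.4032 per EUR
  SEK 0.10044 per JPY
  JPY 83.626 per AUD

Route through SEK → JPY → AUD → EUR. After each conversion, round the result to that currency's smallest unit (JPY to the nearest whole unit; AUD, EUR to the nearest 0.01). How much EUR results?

EUR 65,161.88

SEK 768,000.00 ÷ 0.10044 = JPY 7,646,356
JPY 7,646,356 ÷ 83.626 = AUD 91,435.15
AUD 91,435.15 ÷ 1.4032 = EUR 65,161.88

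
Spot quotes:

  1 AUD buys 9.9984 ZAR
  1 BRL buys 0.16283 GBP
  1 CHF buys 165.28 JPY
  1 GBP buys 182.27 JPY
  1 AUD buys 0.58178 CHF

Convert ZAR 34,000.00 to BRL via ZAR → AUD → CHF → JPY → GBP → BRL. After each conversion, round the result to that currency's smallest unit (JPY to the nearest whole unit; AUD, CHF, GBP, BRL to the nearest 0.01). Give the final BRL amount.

ZAR 34,000.00 ÷ 9.9984 = AUD 3,400.54
AUD 3,400.54 × 0.58178 = CHF 1,978.37
CHF 1,978.37 × 165.28 = JPY 326,985
JPY 326,985 ÷ 182.27 = GBP 1,793.96
GBP 1,793.96 ÷ 0.16283 = BRL 11,017.38

BRL 11,017.38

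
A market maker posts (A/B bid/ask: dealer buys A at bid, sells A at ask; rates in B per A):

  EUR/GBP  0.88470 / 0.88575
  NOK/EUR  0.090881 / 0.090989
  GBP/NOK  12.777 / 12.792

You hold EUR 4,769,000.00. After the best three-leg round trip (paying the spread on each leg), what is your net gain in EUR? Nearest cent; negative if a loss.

Best loop EUR → GBP → NOK → EUR:
EUR 4,769,000.00 × 0.88470 (sell EUR at bid) = GBP 4,219,134.30
GBP 4,219,134.30 × 12.777 (sell GBP at bid) = NOK 53,907,878.95
NOK 53,907,878.95 × 0.090881 (sell NOK at bid) = EUR 4,899,201.95

Net profit: EUR 130,201.95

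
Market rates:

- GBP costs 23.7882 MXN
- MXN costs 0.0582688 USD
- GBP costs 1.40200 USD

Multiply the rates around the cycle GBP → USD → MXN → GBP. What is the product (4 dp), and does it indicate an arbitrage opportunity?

1.0115 (arbitrage exists)

Around GBP → USD → MXN → GBP: 1 × 1.40200 ÷ 0.0582688 ÷ 23.7882 = 1.011464
Product > 1; profitable direction is GBP → USD → MXN → GBP.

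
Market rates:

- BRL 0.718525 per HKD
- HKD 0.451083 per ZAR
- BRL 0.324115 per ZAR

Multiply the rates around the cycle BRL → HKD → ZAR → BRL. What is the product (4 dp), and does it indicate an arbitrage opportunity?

Around BRL → HKD → ZAR → BRL: 1 ÷ 0.718525 ÷ 0.451083 × 0.324115 = 1.000002
Product ≈ 1 (deviation 0.000%, within rounding noise).

1.0000 (no arbitrage)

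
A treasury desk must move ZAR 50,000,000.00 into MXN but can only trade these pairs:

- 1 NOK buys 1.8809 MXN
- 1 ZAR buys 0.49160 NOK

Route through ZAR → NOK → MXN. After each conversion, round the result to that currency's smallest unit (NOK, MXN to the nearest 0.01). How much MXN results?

MXN 46,232,522.00

ZAR 50,000,000.00 × 0.49160 = NOK 24,580,000.00
NOK 24,580,000.00 × 1.8809 = MXN 46,232,522.00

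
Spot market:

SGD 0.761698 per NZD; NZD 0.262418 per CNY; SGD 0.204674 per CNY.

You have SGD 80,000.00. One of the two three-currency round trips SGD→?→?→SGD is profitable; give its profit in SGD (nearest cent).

Profit: SGD 1,917.41

Profitable loop is SGD → NZD → CNY → SGD:
SGD 80,000.00 ÷ 0.761698 = NZD 105,028.50
NZD 105,028.50 ÷ 0.262418 = CNY 400,233.60
CNY 400,233.60 × 0.204674 = SGD 81,917.41
Profit = SGD 81,917.41 − SGD 80,000.00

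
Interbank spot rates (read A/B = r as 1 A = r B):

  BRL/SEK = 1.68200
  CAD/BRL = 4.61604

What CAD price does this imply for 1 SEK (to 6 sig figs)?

1 SEK ÷ 1.68200 = 0.59453 BRL
0.59453 BRL ÷ 4.61604 = 0.128797 CAD

SEK/CAD = 0.128797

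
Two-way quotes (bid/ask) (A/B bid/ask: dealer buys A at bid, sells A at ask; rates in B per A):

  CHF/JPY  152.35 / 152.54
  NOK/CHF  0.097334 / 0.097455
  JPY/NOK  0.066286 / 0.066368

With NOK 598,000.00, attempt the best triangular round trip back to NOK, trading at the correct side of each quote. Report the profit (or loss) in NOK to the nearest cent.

Net profit: NOK 8,114.38

Best loop NOK → JPY → CHF → NOK:
NOK 598,000.00 ÷ 0.066368 (buy JPY at ask) = JPY 9,010,366
JPY 9,010,366 ÷ 152.54 (buy CHF at ask) = CHF 59,068.88
CHF 59,068.88 ÷ 0.097455 (buy NOK at ask) = NOK 606,114.38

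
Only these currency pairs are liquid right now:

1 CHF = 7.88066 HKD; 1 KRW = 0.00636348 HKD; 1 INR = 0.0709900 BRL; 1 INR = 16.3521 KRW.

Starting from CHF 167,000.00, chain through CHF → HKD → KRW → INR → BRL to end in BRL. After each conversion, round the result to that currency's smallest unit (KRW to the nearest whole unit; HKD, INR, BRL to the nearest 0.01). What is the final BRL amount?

BRL 897,858.75

CHF 167,000.00 × 7.88066 = HKD 1,316,070.22
HKD 1,316,070.22 ÷ 0.00636348 = KRW 206,816,116
KRW 206,816,116 ÷ 16.3521 = INR 12,647,679.26
INR 12,647,679.26 × 0.0709900 = BRL 897,858.75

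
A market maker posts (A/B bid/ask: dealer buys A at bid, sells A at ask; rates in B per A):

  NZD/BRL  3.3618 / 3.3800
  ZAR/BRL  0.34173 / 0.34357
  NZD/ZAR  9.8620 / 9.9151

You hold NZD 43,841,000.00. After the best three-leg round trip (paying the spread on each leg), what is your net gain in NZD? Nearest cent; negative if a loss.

Best loop NZD → ZAR → BRL → NZD:
NZD 43,841,000.00 × 9.8620 (sell NZD at bid) = ZAR 432,359,942.00
ZAR 432,359,942.00 × 0.34173 (sell ZAR at bid) = BRL 147,750,362.98
BRL 147,750,362.98 ÷ 3.3800 (buy NZD at ask) = NZD 43,713,125.14

Net result: NZD -127,874.86 (no profitable arbitrage after spreads)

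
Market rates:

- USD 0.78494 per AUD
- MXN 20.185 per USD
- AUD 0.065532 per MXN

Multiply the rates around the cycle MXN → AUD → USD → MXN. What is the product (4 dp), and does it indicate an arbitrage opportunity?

Around MXN → AUD → USD → MXN: 1 × 0.065532 × 0.78494 × 20.185 = 1.038290
Product > 1; profitable direction is MXN → AUD → USD → MXN.

1.0383 (arbitrage exists)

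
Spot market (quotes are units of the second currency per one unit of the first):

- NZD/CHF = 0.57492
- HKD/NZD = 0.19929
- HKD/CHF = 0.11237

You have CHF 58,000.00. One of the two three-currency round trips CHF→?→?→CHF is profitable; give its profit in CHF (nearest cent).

Profit: CHF 1,138.53

Profitable loop is CHF → HKD → NZD → CHF:
CHF 58,000.00 ÷ 0.11237 = HKD 516,152.00
HKD 516,152.00 × 0.19929 = NZD 102,863.93
NZD 102,863.93 × 0.57492 = CHF 59,138.53
Profit = CHF 59,138.53 − CHF 58,000.00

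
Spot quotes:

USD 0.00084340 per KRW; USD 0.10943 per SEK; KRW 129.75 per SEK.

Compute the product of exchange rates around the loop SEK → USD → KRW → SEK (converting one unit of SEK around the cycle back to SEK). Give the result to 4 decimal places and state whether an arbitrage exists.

Around SEK → USD → KRW → SEK: 1 × 0.10943 ÷ 0.00084340 ÷ 129.75 = 0.999989
Product ≈ 1 (deviation 0.001%, within rounding noise).

1.0000 (no arbitrage)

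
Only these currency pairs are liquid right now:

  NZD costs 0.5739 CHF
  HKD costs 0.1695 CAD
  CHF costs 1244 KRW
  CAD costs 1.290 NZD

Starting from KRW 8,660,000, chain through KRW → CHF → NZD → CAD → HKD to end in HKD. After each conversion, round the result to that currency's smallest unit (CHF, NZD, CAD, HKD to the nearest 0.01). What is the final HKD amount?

HKD 55,475.58

KRW 8,660,000 ÷ 1244 = CHF 6,961.41
CHF 6,961.41 ÷ 0.5739 = NZD 12,130.01
NZD 12,130.01 ÷ 1.290 = CAD 9,403.11
CAD 9,403.11 ÷ 0.1695 = HKD 55,475.58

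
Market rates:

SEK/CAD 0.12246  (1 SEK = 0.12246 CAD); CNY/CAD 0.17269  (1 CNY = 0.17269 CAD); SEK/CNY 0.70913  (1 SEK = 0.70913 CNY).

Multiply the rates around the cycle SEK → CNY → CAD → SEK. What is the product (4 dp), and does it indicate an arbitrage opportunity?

Around SEK → CNY → CAD → SEK: 1 × 0.70913 × 0.17269 ÷ 0.12246 = 0.999997
Product ≈ 1 (deviation 0.000%, within rounding noise).

1.0000 (no arbitrage)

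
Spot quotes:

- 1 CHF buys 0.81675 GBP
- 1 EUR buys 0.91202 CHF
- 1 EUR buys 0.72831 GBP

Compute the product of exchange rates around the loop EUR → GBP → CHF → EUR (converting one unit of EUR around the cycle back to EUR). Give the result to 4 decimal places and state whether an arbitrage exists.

Around EUR → GBP → CHF → EUR: 1 × 0.72831 ÷ 0.81675 ÷ 0.91202 = 0.977739
Product < 1; profitable direction is EUR → CHF → GBP → EUR.

0.9777 (arbitrage exists)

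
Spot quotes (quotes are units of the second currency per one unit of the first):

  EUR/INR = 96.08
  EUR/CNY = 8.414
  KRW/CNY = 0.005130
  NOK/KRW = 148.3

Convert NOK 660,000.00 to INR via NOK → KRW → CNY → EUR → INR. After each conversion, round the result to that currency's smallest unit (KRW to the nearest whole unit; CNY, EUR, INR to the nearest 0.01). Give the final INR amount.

INR 5,733,672.96

NOK 660,000.00 × 148.3 = KRW 97,878,000
KRW 97,878,000 × 0.005130 = CNY 502,114.14
CNY 502,114.14 ÷ 8.414 = EUR 59,676.03
EUR 59,676.03 × 96.08 = INR 5,733,672.96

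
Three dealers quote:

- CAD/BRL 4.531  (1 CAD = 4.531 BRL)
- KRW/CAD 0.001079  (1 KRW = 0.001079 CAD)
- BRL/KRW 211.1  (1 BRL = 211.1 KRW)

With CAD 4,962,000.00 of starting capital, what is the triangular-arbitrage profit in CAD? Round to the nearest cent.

Profitable loop is CAD → BRL → KRW → CAD:
CAD 4,962,000.00 × 4.531 = BRL 22,482,822.00
BRL 22,482,822.00 × 211.1 = KRW 4,746,123,724
KRW 4,746,123,724 × 0.001079 = CAD 5,121,067.50
Profit = CAD 5,121,067.50 − CAD 4,962,000.00

Profit: CAD 159,067.50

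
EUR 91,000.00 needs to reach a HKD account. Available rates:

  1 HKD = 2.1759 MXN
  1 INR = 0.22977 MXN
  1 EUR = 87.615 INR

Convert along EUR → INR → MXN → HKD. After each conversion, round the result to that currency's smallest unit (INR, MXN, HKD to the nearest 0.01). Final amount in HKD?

HKD 841,926.64

EUR 91,000.00 × 87.615 = INR 7,972,965.00
INR 7,972,965.00 × 0.22977 = MXN 1,831,948.17
MXN 1,831,948.17 ÷ 2.1759 = HKD 841,926.64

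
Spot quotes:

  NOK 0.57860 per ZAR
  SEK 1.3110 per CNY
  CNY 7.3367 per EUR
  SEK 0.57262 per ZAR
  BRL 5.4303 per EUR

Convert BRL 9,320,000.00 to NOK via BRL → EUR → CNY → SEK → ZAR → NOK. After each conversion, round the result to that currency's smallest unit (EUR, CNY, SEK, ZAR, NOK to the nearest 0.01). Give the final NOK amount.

NOK 16,680,438.31

BRL 9,320,000.00 ÷ 5.4303 = EUR 1,716,295.60
EUR 1,716,295.60 × 7.3367 = CNY 12,591,945.93
CNY 12,591,945.93 × 1.3110 = SEK 16,508,041.11
SEK 16,508,041.11 ÷ 0.57262 = ZAR 28,828,963.55
ZAR 28,828,963.55 × 0.57860 = NOK 16,680,438.31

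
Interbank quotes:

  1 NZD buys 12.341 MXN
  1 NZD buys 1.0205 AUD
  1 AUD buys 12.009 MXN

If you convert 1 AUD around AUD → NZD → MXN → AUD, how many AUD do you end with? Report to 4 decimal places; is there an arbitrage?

Around AUD → NZD → MXN → AUD: 1 ÷ 1.0205 × 12.341 ÷ 12.009 = 1.007002
Product > 1; profitable direction is AUD → NZD → MXN → AUD.

1.0070 (arbitrage exists)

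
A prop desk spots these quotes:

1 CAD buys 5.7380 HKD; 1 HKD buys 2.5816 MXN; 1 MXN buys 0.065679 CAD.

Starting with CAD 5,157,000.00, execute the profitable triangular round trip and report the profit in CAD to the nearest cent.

Profit: CAD 143,552.05

Profitable loop is CAD → MXN → HKD → CAD:
CAD 5,157,000.00 ÷ 0.065679 = MXN 78,518,247.84
MXN 78,518,247.84 ÷ 2.5816 = HKD 30,414,567.65
HKD 30,414,567.65 ÷ 5.7380 = CAD 5,300,552.05
Profit = CAD 5,300,552.05 − CAD 5,157,000.00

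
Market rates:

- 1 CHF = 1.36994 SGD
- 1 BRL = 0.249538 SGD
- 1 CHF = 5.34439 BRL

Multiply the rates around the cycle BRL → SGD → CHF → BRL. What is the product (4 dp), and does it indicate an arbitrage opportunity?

Around BRL → SGD → CHF → BRL: 1 × 0.249538 ÷ 1.36994 × 5.34439 = 0.973494
Product < 1; profitable direction is BRL → CHF → SGD → BRL.

0.9735 (arbitrage exists)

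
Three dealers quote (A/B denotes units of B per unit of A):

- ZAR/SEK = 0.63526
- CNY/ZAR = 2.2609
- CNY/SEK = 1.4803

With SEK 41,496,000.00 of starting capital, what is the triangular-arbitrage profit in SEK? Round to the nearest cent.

Profitable loop is SEK → ZAR → CNY → SEK:
SEK 41,496,000.00 ÷ 0.63526 = ZAR 65,321,285.77
ZAR 65,321,285.77 ÷ 2.2609 = CNY 28,891,718.24
CNY 28,891,718.24 × 1.4803 = SEK 42,768,410.51
Profit = SEK 42,768,410.51 − SEK 41,496,000.00

Profit: SEK 1,272,410.51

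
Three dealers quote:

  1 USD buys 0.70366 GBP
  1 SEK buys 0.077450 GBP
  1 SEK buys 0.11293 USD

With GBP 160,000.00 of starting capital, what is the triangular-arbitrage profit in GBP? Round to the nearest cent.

Profitable loop is GBP → SEK → USD → GBP:
GBP 160,000.00 ÷ 0.077450 = SEK 2,065,848.93
SEK 2,065,848.93 × 0.11293 = USD 233,296.32
USD 233,296.32 × 0.70366 = GBP 164,161.29
Profit = GBP 164,161.29 − GBP 160,000.00

Profit: GBP 4,161.29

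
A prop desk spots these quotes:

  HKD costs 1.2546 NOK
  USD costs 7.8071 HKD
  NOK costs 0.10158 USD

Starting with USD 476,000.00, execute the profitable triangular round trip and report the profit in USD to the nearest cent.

Profitable loop is USD → NOK → HKD → USD:
USD 476,000.00 ÷ 0.10158 = NOK 4,685,961.80
NOK 4,685,961.80 ÷ 1.2546 = HKD 3,735,024.55
HKD 3,735,024.55 ÷ 7.8071 = USD 478,413.82
Profit = USD 478,413.82 − USD 476,000.00

Profit: USD 2,413.82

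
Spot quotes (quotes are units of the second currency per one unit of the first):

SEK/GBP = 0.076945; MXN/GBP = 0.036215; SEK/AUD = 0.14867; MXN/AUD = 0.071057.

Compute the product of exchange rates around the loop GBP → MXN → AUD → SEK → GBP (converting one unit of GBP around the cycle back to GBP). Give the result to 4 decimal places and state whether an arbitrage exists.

Around GBP → MXN → AUD → SEK → GBP: 1 ÷ 0.036215 × 0.071057 ÷ 0.14867 × 0.076945 = 1.015490
Product > 1; profitable direction is GBP → MXN → AUD → SEK → GBP.

1.0155 (arbitrage exists)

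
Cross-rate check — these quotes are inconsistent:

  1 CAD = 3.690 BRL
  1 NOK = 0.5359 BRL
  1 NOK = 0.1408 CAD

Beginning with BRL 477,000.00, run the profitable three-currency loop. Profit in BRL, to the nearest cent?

Profit: BRL 15,009.08

Profitable loop is BRL → CAD → NOK → BRL:
BRL 477,000.00 ÷ 3.690 = CAD 129,268.29
CAD 129,268.29 ÷ 0.1408 = NOK 918,098.67
NOK 918,098.67 × 0.5359 = BRL 492,009.08
Profit = BRL 492,009.08 − BRL 477,000.00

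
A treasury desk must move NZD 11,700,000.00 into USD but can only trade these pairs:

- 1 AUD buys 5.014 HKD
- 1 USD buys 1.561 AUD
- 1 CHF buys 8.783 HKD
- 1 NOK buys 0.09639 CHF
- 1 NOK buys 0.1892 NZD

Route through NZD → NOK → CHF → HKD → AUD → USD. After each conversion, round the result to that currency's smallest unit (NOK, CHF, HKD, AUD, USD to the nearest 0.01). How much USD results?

USD 6,688,863.91

NZD 11,700,000.00 ÷ 0.1892 = NOK 61,839,323.47
NOK 61,839,323.47 × 0.09639 = CHF 5,960,692.39
CHF 5,960,692.39 × 8.783 = HKD 52,352,761.26
HKD 52,352,761.26 ÷ 5.014 = AUD 10,441,316.57
AUD 10,441,316.57 ÷ 1.561 = USD 6,688,863.91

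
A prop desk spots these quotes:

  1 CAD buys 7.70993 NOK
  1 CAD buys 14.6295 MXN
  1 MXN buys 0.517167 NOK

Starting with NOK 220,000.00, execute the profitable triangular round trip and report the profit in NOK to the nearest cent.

Profit: NOK 4,188.24

Profitable loop is NOK → MXN → CAD → NOK:
NOK 220,000.00 ÷ 0.517167 = MXN 425,394.51
MXN 425,394.51 ÷ 14.6295 = CAD 29,077.86
CAD 29,077.86 × 7.70993 = NOK 224,188.24
Profit = NOK 224,188.24 − NOK 220,000.00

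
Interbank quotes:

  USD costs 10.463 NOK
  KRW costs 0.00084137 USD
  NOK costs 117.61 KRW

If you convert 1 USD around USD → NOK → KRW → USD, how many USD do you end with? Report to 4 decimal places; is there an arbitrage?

1.0354 (arbitrage exists)

Around USD → NOK → KRW → USD: 1 × 10.463 × 117.61 × 0.00084137 = 1.035351
Product > 1; profitable direction is USD → NOK → KRW → USD.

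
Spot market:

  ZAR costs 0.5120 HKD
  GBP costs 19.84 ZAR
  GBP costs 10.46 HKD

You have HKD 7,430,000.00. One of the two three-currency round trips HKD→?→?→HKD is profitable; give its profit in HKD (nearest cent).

Profitable loop is HKD → ZAR → GBP → HKD:
HKD 7,430,000.00 ÷ 0.5120 = ZAR 14,511,718.75
ZAR 14,511,718.75 ÷ 19.84 = GBP 731,437.44
GBP 731,437.44 × 10.46 = HKD 7,650,835.59
Profit = HKD 7,650,835.59 − HKD 7,430,000.00

Profit: HKD 220,835.59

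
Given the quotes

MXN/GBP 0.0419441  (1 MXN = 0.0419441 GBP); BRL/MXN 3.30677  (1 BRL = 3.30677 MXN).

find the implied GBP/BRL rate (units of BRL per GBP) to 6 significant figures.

GBP/BRL = 7.20983

1 GBP ÷ 0.0419441 = 23.8413 MXN
23.8413 MXN ÷ 3.30677 = 7.20983 BRL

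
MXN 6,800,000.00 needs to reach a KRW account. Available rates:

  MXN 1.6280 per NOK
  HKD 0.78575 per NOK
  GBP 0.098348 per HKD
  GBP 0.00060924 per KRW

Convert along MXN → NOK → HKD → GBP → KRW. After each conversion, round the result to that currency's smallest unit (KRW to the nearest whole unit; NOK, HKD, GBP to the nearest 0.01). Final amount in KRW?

KRW 529,804,970

MXN 6,800,000.00 ÷ 1.6280 = NOK 4,176,904.18
NOK 4,176,904.18 × 0.78575 = HKD 3,282,002.46
HKD 3,282,002.46 × 0.098348 = GBP 322,778.38
GBP 322,778.38 ÷ 0.00060924 = KRW 529,804,970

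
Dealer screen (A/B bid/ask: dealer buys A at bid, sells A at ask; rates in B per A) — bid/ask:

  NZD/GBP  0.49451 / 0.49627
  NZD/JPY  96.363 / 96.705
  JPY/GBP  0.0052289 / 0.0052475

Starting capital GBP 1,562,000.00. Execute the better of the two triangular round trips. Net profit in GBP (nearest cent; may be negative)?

Best loop GBP → NZD → JPY → GBP:
GBP 1,562,000.00 ÷ 0.49627 (buy NZD at ask) = NZD 3,147,480.20
NZD 3,147,480.20 × 96.363 (sell NZD at bid) = JPY 303,300,635
JPY 303,300,635 × 0.0052289 (sell JPY at bid) = GBP 1,585,928.69

Net profit: GBP 23,928.69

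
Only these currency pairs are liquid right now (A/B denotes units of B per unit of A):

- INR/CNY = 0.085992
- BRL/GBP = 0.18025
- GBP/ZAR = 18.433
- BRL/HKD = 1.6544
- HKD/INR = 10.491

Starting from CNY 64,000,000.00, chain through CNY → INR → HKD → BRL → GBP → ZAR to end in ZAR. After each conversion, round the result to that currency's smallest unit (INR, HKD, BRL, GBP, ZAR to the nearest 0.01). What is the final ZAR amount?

CNY 64,000,000.00 ÷ 0.085992 = INR 744,255,279.56
INR 744,255,279.56 ÷ 10.491 = HKD 70,942,262.85
HKD 70,942,262.85 ÷ 1.6544 = BRL 42,880,961.59
BRL 42,880,961.59 × 0.18025 = GBP 7,729,293.33
GBP 7,729,293.33 × 18.433 = ZAR 142,474,063.95

ZAR 142,474,063.95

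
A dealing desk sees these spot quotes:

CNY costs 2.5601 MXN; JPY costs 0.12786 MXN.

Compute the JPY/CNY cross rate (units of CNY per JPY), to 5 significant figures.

JPY/CNY = 0.049943

1 JPY × 0.12786 = 0.12786 MXN
0.12786 MXN ÷ 2.5601 = 0.0499434 CNY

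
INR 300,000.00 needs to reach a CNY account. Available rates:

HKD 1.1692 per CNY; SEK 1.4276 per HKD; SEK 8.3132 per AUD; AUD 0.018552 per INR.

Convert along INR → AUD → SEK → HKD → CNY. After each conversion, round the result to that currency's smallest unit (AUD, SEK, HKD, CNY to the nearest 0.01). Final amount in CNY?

INR 300,000.00 × 0.018552 = AUD 5,565.60
AUD 5,565.60 × 8.3132 = SEK 46,267.95
SEK 46,267.95 ÷ 1.4276 = HKD 32,409.60
HKD 32,409.60 ÷ 1.1692 = CNY 27,719.47

CNY 27,719.47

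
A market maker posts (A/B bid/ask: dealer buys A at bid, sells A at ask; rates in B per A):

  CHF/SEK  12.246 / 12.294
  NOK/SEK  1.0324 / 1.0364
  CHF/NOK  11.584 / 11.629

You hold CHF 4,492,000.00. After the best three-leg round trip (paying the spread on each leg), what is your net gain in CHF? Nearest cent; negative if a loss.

Net profit: CHF 72,195.39

Best loop CHF → SEK → NOK → CHF:
CHF 4,492,000.00 × 12.246 (sell CHF at bid) = SEK 55,009,032.00
SEK 55,009,032.00 ÷ 1.0364 (buy NOK at ask) = NOK 53,077,028.17
NOK 53,077,028.17 ÷ 11.629 (buy CHF at ask) = CHF 4,564,195.39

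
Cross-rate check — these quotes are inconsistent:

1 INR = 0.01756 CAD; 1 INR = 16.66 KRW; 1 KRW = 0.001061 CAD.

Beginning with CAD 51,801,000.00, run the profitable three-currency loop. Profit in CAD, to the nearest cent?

Profit: CAD 342,960.38

Profitable loop is CAD → INR → KRW → CAD:
CAD 51,801,000.00 ÷ 0.01756 = INR 2,949,943,052.39
INR 2,949,943,052.39 × 16.66 = KRW 49,146,051,253
KRW 49,146,051,253 × 0.001061 = CAD 52,143,960.38
Profit = CAD 52,143,960.38 − CAD 51,801,000.00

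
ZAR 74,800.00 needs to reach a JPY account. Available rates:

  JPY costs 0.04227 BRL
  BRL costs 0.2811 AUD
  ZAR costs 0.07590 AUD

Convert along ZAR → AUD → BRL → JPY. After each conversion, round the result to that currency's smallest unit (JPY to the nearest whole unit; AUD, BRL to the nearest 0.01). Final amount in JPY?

ZAR 74,800.00 × 0.07590 = AUD 5,677.32
AUD 5,677.32 ÷ 0.2811 = BRL 20,196.80
BRL 20,196.80 ÷ 0.04227 = JPY 477,805

JPY 477,805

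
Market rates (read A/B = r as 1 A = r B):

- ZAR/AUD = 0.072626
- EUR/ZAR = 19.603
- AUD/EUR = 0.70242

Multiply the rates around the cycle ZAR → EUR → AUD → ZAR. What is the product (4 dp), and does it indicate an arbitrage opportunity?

1.0000 (no arbitrage)

Around ZAR → EUR → AUD → ZAR: 1 ÷ 19.603 ÷ 0.70242 ÷ 0.072626 = 0.999973
Product ≈ 1 (deviation 0.003%, within rounding noise).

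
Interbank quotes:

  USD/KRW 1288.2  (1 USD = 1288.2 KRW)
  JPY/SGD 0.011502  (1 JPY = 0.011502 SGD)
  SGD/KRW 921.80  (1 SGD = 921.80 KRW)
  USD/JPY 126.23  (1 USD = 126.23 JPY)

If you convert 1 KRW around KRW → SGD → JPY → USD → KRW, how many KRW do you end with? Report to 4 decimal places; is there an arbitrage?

0.9625 (arbitrage exists)

Around KRW → SGD → JPY → USD → KRW: 1 ÷ 921.80 ÷ 0.011502 ÷ 126.23 × 1288.2 = 0.962522
Product < 1; profitable direction is KRW → USD → JPY → SGD → KRW.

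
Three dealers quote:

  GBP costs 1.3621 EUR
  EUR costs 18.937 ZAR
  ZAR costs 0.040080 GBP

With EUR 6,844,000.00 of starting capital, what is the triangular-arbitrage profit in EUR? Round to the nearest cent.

Profitable loop is EUR → ZAR → GBP → EUR:
EUR 6,844,000.00 × 18.937 = ZAR 129,604,828.00
ZAR 129,604,828.00 × 0.040080 = GBP 5,194,561.51
GBP 5,194,561.51 × 1.3621 = EUR 7,075,512.23
Profit = EUR 7,075,512.23 − EUR 6,844,000.00

Profit: EUR 231,512.23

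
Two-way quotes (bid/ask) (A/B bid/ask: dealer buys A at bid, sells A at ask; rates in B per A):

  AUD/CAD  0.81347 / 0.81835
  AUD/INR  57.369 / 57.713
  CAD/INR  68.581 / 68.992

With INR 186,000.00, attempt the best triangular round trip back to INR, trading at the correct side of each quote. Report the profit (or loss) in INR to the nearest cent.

Net profit: INR 2,995.91

Best loop INR → CAD → AUD → INR:
INR 186,000.00 ÷ 68.992 (buy CAD at ask) = CAD 2,695.96
CAD 2,695.96 ÷ 0.81835 (buy AUD at ask) = AUD 3,294.39
AUD 3,294.39 × 57.369 (sell AUD at bid) = INR 188,995.91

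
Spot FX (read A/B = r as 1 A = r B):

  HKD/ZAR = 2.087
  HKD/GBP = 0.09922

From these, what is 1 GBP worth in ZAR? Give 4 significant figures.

GBP/ZAR = 21.03

1 GBP ÷ 0.09922 = 10.0786 HKD
10.0786 HKD × 2.087 = 21.0341 ZAR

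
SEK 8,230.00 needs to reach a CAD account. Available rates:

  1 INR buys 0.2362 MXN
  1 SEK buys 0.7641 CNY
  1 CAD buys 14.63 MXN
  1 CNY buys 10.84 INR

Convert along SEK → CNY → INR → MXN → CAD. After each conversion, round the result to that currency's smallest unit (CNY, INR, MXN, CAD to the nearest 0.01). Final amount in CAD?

CAD 1,100.56

SEK 8,230.00 × 0.7641 = CNY 6,288.54
CNY 6,288.54 × 10.84 = INR 68,167.77
INR 68,167.77 × 0.2362 = MXN 16,101.23
MXN 16,101.23 ÷ 14.63 = CAD 1,100.56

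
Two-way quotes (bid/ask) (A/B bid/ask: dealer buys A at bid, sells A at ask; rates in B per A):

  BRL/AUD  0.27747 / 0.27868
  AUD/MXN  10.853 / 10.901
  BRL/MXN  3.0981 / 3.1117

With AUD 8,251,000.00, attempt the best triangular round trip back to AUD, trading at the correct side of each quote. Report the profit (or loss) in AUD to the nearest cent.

Best loop AUD → BRL → MXN → AUD:
AUD 8,251,000.00 ÷ 0.27868 (buy BRL at ask) = BRL 29,607,435.05
BRL 29,607,435.05 × 3.0981 (sell BRL at bid) = MXN 91,726,794.53
MXN 91,726,794.53 ÷ 10.901 (buy AUD at ask) = AUD 8,414,530.28

Net profit: AUD 163,530.28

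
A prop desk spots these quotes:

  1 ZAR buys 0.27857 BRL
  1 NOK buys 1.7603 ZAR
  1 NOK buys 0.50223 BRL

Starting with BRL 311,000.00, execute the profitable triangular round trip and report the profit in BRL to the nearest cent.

Profitable loop is BRL → ZAR → NOK → BRL:
BRL 311,000.00 ÷ 0.27857 = ZAR 1,116,415.98
ZAR 1,116,415.98 ÷ 1.7603 = NOK 634,219.16
NOK 634,219.16 × 0.50223 = BRL 318,523.89
Profit = BRL 318,523.89 − BRL 311,000.00

Profit: BRL 7,523.89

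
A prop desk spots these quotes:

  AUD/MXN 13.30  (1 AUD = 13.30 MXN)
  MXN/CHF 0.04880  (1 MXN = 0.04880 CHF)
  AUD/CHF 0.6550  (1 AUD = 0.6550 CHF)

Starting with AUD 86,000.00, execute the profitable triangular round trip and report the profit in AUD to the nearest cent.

Profit: AUD 789.72

Profitable loop is AUD → CHF → MXN → AUD:
AUD 86,000.00 × 0.6550 = CHF 56,330.00
CHF 56,330.00 ÷ 0.04880 = MXN 1,154,303.28
MXN 1,154,303.28 ÷ 13.30 = AUD 86,789.72
Profit = AUD 86,789.72 − AUD 86,000.00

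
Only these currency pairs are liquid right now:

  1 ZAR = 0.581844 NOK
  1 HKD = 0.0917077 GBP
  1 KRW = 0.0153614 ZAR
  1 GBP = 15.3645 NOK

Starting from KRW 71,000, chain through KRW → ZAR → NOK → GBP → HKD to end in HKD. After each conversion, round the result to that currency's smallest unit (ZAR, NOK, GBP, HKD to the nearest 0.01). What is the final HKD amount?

KRW 71,000 × 0.0153614 = ZAR 1,090.66
ZAR 1,090.66 × 0.581844 = NOK 634.59
NOK 634.59 ÷ 15.3645 = GBP 41.30
GBP 41.30 ÷ 0.0917077 = HKD 450.34

HKD 450.34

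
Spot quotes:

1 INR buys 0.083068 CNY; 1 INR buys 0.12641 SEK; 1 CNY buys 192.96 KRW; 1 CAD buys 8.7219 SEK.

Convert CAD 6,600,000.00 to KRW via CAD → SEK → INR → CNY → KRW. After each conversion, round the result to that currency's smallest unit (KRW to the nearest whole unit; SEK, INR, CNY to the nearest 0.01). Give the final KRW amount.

KRW 7,299,189,719

CAD 6,600,000.00 × 8.7219 = SEK 57,564,540.00
SEK 57,564,540.00 ÷ 0.12641 = INR 455,379,637.69
INR 455,379,637.69 × 0.083068 = CNY 37,827,475.74
CNY 37,827,475.74 × 192.96 = KRW 7,299,189,719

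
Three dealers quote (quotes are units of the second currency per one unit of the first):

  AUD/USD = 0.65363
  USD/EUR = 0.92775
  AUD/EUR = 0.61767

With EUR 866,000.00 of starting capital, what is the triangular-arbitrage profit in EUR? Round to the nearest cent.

Profitable loop is EUR → USD → AUD → EUR:
EUR 866,000.00 ÷ 0.92775 = USD 933,441.12
USD 933,441.12 ÷ 0.65363 = AUD 1,428,087.94
AUD 1,428,087.94 × 0.61767 = EUR 882,087.08
Profit = EUR 882,087.08 − EUR 866,000.00

Profit: EUR 16,087.08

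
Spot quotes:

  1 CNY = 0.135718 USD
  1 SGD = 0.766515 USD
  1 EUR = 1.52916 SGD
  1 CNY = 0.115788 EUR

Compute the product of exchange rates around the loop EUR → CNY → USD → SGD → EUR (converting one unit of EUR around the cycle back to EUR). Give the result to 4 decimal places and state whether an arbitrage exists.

Around EUR → CNY → USD → SGD → EUR: 1 ÷ 0.115788 × 0.135718 ÷ 0.766515 ÷ 1.52916 = 1.000001
Product ≈ 1 (deviation 0.000%, within rounding noise).

1.0000 (no arbitrage)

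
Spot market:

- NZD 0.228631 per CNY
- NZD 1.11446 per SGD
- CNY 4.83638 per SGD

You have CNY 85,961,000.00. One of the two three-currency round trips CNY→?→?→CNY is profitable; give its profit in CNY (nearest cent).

Profit: CNY 677,397.76

Profitable loop is CNY → SGD → NZD → CNY:
CNY 85,961,000.00 ÷ 4.83638 = SGD 17,773,830.84
SGD 17,773,830.84 × 1.11446 = NZD 19,808,223.52
NZD 19,808,223.52 ÷ 0.228631 = CNY 86,638,397.76
Profit = CNY 86,638,397.76 − CNY 85,961,000.00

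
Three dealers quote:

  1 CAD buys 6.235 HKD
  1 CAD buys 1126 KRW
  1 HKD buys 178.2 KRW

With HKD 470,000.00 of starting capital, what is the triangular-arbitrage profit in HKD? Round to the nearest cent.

Profit: HKD 6,312.62

Profitable loop is HKD → CAD → KRW → HKD:
HKD 470,000.00 ÷ 6.235 = CAD 75,380.91
CAD 75,380.91 × 1126 = KRW 84,878,909
KRW 84,878,909 ÷ 178.2 = HKD 476,312.62
Profit = HKD 476,312.62 − HKD 470,000.00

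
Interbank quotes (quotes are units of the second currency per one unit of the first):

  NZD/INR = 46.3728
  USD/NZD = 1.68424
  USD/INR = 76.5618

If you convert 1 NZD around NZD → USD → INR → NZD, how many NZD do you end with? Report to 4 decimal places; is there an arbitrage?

Around NZD → USD → INR → NZD: 1 ÷ 1.68424 × 76.5618 ÷ 46.3728 = 0.980268
Product < 1; profitable direction is NZD → INR → USD → NZD.

0.9803 (arbitrage exists)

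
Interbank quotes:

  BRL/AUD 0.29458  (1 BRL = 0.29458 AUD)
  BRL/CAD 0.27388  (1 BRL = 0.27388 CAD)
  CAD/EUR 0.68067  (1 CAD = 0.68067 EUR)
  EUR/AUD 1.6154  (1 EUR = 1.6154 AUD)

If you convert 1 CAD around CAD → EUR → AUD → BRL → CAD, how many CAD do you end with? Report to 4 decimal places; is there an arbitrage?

1.0223 (arbitrage exists)

Around CAD → EUR → AUD → BRL → CAD: 1 × 0.68067 × 1.6154 ÷ 0.29458 × 0.27388 = 1.022289
Product > 1; profitable direction is CAD → EUR → AUD → BRL → CAD.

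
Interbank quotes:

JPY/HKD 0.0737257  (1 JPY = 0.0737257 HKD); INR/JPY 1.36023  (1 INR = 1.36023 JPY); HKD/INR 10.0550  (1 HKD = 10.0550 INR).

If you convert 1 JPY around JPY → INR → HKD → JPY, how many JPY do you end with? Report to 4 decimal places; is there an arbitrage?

Around JPY → INR → HKD → JPY: 1 ÷ 1.36023 ÷ 10.0550 ÷ 0.0737257 = 0.991715
Product < 1; profitable direction is JPY → HKD → INR → JPY.

0.9917 (arbitrage exists)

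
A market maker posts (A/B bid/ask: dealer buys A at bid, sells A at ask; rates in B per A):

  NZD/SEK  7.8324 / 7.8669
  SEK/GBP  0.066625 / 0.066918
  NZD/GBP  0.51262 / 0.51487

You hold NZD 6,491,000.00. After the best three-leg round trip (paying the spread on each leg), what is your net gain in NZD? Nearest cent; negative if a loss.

Best loop NZD → SEK → GBP → NZD:
NZD 6,491,000.00 × 7.8324 (sell NZD at bid) = SEK 50,840,108.40
SEK 50,840,108.40 × 0.066625 (sell SEK at bid) = GBP 3,387,222.22
GBP 3,387,222.22 ÷ 0.51487 (buy NZD at ask) = NZD 6,578,791.19

Net profit: NZD 87,791.19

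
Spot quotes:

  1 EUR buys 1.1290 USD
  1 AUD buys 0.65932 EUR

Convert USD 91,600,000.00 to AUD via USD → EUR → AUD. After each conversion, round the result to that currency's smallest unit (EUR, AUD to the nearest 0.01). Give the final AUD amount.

AUD 123,056,704.91

USD 91,600,000.00 ÷ 1.1290 = EUR 81,133,746.68
EUR 81,133,746.68 ÷ 0.65932 = AUD 123,056,704.91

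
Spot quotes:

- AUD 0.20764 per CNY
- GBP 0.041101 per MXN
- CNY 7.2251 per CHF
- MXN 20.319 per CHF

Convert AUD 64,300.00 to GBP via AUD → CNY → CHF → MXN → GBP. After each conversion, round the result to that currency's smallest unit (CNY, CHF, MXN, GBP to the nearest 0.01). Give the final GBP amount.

GBP 35,794.05

AUD 64,300.00 ÷ 0.20764 = CNY 309,670.58
CNY 309,670.58 ÷ 7.2251 = CHF 42,860.39
CHF 42,860.39 × 20.319 = MXN 870,880.26
MXN 870,880.26 × 0.041101 = GBP 35,794.05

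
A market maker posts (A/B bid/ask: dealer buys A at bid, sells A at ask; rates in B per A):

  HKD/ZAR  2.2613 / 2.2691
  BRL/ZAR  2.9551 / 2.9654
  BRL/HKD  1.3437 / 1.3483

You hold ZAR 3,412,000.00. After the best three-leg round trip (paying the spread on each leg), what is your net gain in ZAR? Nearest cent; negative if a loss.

Best loop ZAR → BRL → HKD → ZAR:
ZAR 3,412,000.00 ÷ 2.9654 (buy BRL at ask) = BRL 1,150,603.63
BRL 1,150,603.63 × 1.3437 (sell BRL at bid) = HKD 1,546,066.10
HKD 1,546,066.10 × 2.2613 (sell HKD at bid) = ZAR 3,496,119.26

Net profit: ZAR 84,119.26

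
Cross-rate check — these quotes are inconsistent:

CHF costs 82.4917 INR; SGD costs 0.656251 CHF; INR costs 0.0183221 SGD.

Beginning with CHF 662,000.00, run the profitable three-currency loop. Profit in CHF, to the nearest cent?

Profitable loop is CHF → SGD → INR → CHF:
CHF 662,000.00 ÷ 0.656251 = SGD 1,008,760.37
SGD 1,008,760.37 ÷ 0.0183221 = INR 55,057,027.72
INR 55,057,027.72 ÷ 82.4917 = CHF 667,425.06
Profit = CHF 667,425.06 − CHF 662,000.00

Profit: CHF 5,425.06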